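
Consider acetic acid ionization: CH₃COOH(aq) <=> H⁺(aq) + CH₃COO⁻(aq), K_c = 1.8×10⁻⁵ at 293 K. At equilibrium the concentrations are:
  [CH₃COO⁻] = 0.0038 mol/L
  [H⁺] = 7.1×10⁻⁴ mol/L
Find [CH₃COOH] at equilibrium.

[CH₃COOH] = 0.15 mol/L

At equilibrium, K_c = [H⁺]·[CH₃COO⁻] / [CH₃COOH] = 1.8×10⁻⁵.
(7.1×10⁻⁴)·(0.0038) / ([CH₃COOH]) = 1.8×10⁻⁵
[CH₃COOH] = 0.150 = 0.15 mol/L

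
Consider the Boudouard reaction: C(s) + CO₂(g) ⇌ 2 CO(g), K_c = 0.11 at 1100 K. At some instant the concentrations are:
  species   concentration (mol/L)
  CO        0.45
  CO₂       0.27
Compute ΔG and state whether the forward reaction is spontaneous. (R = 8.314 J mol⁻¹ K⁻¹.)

(C is a pure solid — omitted from Q_c.)
Q_c = [CO]² / [CO₂] = (0.45)² / (0.27) = 0.750
ΔG = RT ln(Q_c/K_c) = (8.314 J mol⁻¹ K⁻¹)(1100 K) × ln(0.750/0.11)
   = (9.145 kJ/mol)(1.920) = 17.6 kJ/mol
ΔG > 0, so the forward reaction is non-spontaneous (proceeds in reverse).

ΔG = 17.6 kJ/mol; the forward reaction is non-spontaneous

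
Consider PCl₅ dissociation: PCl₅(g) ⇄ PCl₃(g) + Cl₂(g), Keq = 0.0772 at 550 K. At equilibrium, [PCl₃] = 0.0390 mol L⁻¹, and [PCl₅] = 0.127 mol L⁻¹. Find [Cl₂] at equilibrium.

At equilibrium, Keq = [PCl₃]·[Cl₂] / [PCl₅] = 0.0772.
(0.0390)·([Cl₂]) / (0.127) = 0.0772
[Cl₂] = 0.251 mol L⁻¹

[Cl₂] = 0.251 mol L⁻¹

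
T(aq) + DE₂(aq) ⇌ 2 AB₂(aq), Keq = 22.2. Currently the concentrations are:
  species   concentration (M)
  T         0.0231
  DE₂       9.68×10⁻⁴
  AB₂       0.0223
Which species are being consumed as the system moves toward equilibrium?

none (at equilibrium)

Q = [AB₂]² / ([T]·[DE₂]) = (0.0223)² / ((0.0231)·(9.68×10⁻⁴)) = 22.2
Q = 22.2 = Keq; the system is at equilibrium.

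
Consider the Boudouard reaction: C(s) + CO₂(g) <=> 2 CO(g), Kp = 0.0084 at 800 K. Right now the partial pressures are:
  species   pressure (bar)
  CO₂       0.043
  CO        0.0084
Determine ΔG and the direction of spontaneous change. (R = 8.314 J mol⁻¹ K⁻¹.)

ΔG = -10.9 kJ/mol; the forward reaction is spontaneous

(C is a pure solid — omitted from Qp.)
Qp = P(CO)² / P(CO₂) = (0.0084)² / (0.043) = 0.00164
ΔG = RT ln(Qp/Kp) = (8.314 J mol⁻¹ K⁻¹)(800 K) × ln(0.00164/0.0084)
   = (6.651 kJ/mol)(-1.634) = -10.9 kJ/mol
ΔG < 0, so the forward reaction is spontaneous (proceeds forward).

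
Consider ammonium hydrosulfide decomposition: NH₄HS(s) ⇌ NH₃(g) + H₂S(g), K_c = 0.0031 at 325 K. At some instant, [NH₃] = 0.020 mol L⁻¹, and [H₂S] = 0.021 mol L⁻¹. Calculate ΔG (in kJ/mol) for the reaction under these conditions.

ΔG = -5.40 kJ/mol

(NH₄HS is a pure solid — omitted from Q_c.)
Q_c = [NH₃]·[H₂S] = (0.020)·(0.021) = 4.20×10⁻⁴
ΔG = RT ln(Q_c/K_c) = (8.314 J mol⁻¹ K⁻¹)(325 K) × ln(4.20×10⁻⁴/0.0031)
   = (2.702 kJ/mol)(-1.999) = -5.40 kJ/mol
ΔG < 0, so the forward reaction is spontaneous (proceeds forward).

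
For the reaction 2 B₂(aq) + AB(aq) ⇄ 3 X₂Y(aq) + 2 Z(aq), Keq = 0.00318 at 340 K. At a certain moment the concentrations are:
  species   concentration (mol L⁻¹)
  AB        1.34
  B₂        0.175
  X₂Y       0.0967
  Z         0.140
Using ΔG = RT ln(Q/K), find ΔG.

ΔG = -5.64 kJ/mol

Q = [X₂Y]³·[Z]² / ([B₂]²·[AB]) = (0.0967)³·(0.140)² / ((0.175)²·(1.34)) = 4.32e-4
ΔG = RT ln(Q/Keq) = (8.314 J mol⁻¹ K⁻¹)(340 K) × ln(4.32e-4/0.00318)
   = (2.827 kJ/mol)(-1.996) = -5.64 kJ/mol
ΔG < 0, so the forward reaction is spontaneous (proceeds forward).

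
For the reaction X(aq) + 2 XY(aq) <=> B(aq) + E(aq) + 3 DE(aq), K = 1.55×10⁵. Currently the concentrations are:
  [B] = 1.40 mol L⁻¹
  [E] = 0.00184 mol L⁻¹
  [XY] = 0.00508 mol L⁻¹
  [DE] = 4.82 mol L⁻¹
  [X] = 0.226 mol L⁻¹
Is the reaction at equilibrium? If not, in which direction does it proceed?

in the forward direction

Q = [B]·[E]·[DE]³ / ([X]·[XY]²) = (1.40)·(0.00184)·(4.82)³ / ((0.226)·(0.00508)²) = 49500
Q = 49500 < K = 1.55×10⁵, so the forward reaction proceeds.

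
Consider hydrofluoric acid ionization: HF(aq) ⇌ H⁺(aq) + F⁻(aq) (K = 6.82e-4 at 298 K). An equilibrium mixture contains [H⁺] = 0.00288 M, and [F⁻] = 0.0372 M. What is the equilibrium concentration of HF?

At equilibrium, K = [H⁺]·[F⁻] / [HF] = 6.82e-4.
(0.00288)·(0.0372) / ([HF]) = 6.82e-4
[HF] = 0.157 M

[HF] = 0.157 M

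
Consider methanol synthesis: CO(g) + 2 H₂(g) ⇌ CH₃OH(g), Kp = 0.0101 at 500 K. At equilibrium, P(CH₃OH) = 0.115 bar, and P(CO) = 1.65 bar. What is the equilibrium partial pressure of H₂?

At equilibrium, Kp = P(CH₃OH) / (P(CO)·P(H₂)²) = 0.0101.
(0.115) / ((1.65)·(P(H₂))²) = 0.0101
P(H₂)² = 6.90 ⇒ P(H₂) = 2.63 bar

P(H₂) = 2.63 bar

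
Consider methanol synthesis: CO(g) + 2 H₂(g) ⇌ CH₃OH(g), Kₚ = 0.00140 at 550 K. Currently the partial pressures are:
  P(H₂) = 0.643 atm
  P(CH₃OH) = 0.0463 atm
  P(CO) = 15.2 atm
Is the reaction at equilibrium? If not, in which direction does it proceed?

Qₚ = P(CH₃OH) / (P(CO)·P(H₂)²) = (0.0463) / ((15.2)·(0.643)²) = 0.00737
Qₚ = 0.00737 > Kₚ = 0.00140, so the reverse reaction proceeds.

toward reactants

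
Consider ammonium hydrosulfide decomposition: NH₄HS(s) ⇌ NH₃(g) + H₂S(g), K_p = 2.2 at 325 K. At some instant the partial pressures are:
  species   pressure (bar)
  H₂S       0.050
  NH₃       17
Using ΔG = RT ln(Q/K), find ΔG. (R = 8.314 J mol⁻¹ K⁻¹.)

(NH₄HS is a pure solid — omitted from Q_p.)
Q_p = P(NH₃)·P(H₂S) = (17)·(0.050) = 0.850
ΔG = RT ln(Q_p/K_p) = (8.314 J mol⁻¹ K⁻¹)(325 K) × ln(0.850/2.2)
   = (2.702 kJ/mol)(-0.9510) = -2.57 kJ/mol
ΔG < 0, so the forward reaction is spontaneous (proceeds forward).

ΔG = -2.57 kJ/mol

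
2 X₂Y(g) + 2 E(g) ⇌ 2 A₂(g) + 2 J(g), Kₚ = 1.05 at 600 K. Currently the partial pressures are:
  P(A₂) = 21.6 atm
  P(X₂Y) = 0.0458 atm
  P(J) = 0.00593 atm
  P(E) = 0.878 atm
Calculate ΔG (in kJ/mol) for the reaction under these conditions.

ΔG = 11.3 kJ/mol

Qₚ = P(A₂)²·P(J)² / (P(X₂Y)²·P(E)²) = (21.6)²·(0.00593)² / ((0.0458)²·(0.878)²) = 10.1
ΔG = RT ln(Qₚ/Kₚ) = (8.314 J mol⁻¹ K⁻¹)(600 K) × ln(10.1/1.05)
   = (4.988 kJ/mol)(2.264) = 11.3 kJ/mol
ΔG > 0, so the forward reaction is non-spontaneous (proceeds in reverse).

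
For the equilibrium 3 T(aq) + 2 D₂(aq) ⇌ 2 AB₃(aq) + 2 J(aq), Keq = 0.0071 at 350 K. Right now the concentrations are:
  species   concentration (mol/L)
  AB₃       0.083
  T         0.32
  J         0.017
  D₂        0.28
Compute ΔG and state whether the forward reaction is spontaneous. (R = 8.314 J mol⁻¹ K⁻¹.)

ΔG = -6.45 kJ/mol; the forward reaction is spontaneous

Q = [AB₃]²·[J]² / ([T]³·[D₂]²) = (0.083)²·(0.017)² / ((0.32)³·(0.28)²) = 7.75e-4
ΔG = RT ln(Q/Keq) = (8.314 J mol⁻¹ K⁻¹)(350 K) × ln(7.75e-4/0.0071)
   = (2.910 kJ/mol)(-2.215) = -6.45 kJ/mol
ΔG < 0, so the forward reaction is spontaneous (proceeds forward).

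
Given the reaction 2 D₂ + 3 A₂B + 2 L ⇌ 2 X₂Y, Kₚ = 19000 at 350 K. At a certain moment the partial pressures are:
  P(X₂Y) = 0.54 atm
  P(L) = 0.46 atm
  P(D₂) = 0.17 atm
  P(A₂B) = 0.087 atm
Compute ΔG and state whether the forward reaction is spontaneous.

Qₚ = P(X₂Y)² / (P(D₂)²·P(A₂B)³·P(L)²) = (0.54)² / ((0.17)²·(0.087)³·(0.46)²) = 72400
ΔG = RT ln(Qₚ/Kₚ) = (8.314 J mol⁻¹ K⁻¹)(350 K) × ln(72400/19000)
   = (2.910 kJ/mol)(1.338) = 3.89 kJ/mol
ΔG > 0, so the forward reaction is non-spontaneous (proceeds in reverse).

ΔG = 3.89 kJ/mol; the forward reaction is non-spontaneous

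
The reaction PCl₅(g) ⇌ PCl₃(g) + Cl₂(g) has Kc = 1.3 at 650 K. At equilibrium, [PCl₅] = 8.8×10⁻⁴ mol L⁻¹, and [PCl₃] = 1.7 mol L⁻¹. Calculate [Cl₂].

[Cl₂] = 6.7×10⁻⁴ mol L⁻¹

At equilibrium, Kc = [PCl₃]·[Cl₂] / [PCl₅] = 1.3.
(1.7)·([Cl₂]) / (8.8×10⁻⁴) = 1.3
[Cl₂] = 6.73×10⁻⁴ = 6.7×10⁻⁴ mol L⁻¹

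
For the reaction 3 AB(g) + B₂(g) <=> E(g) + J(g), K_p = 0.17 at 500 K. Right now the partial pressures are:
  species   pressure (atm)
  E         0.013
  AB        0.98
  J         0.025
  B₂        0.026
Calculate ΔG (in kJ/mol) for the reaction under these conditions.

ΔG = -10.6 kJ/mol

Q_p = P(E)·P(J) / (P(AB)³·P(B₂)) = (0.013)·(0.025) / ((0.98)³·(0.026)) = 0.0133
ΔG = RT ln(Q_p/K_p) = (8.314 J mol⁻¹ K⁻¹)(500 K) × ln(0.0133/0.17)
   = (4.157 kJ/mol)(-2.548) = -10.6 kJ/mol
ΔG < 0, so the forward reaction is spontaneous (proceeds forward).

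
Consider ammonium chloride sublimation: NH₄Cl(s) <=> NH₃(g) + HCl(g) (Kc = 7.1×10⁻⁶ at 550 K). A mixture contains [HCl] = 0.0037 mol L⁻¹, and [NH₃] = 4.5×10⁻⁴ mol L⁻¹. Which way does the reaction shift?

(NH₄Cl is a pure solid — omitted from Qc.)
Qc = [NH₃]·[HCl] = (4.5×10⁻⁴)·(0.0037) = 1.7×10⁻⁶
Qc = 1.7×10⁻⁶ < Kc = 7.1×10⁻⁶, so the forward reaction proceeds.

in the forward direction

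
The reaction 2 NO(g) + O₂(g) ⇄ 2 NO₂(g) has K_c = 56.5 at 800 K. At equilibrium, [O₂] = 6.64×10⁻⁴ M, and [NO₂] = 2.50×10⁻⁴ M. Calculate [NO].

At equilibrium, K_c = [NO₂]² / ([NO]²·[O₂]) = 56.5.
(2.50×10⁻⁴)² / (([NO])²·(6.64×10⁻⁴)) = 56.5
[NO]² = 1.67×10⁻⁶ ⇒ [NO] = 0.00129 M

[NO] = 0.00129 M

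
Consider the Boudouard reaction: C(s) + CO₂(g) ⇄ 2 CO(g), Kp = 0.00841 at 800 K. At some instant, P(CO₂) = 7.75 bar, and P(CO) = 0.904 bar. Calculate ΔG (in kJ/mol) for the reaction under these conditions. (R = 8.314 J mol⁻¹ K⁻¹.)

(C is a pure solid — omitted from Qp.)
Qp = P(CO)² / P(CO₂) = (0.904)² / (7.75) = 0.105
ΔG = RT ln(Qp/Kp) = (8.314 J mol⁻¹ K⁻¹)(800 K) × ln(0.105/0.00841)
   = (6.651 kJ/mol)(2.525) = 16.8 kJ/mol
ΔG > 0, so the forward reaction is non-spontaneous (proceeds in reverse).

ΔG = 16.8 kJ/mol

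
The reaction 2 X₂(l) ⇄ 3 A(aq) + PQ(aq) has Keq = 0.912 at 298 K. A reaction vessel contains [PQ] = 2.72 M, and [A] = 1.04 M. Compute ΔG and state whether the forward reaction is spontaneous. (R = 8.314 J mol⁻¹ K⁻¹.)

ΔG = 3.00 kJ/mol; the forward reaction is non-spontaneous

(X₂ is a pure liquid — omitted from Q.)
Q = [A]³·[PQ] = (1.04)³·(2.72) = 3.06
ΔG = RT ln(Q/Keq) = (8.314 J mol⁻¹ K⁻¹)(298 K) × ln(3.06/0.912)
   = (2.478 kJ/mol)(1.211) = 3.00 kJ/mol
ΔG > 0, so the forward reaction is non-spontaneous (proceeds in reverse).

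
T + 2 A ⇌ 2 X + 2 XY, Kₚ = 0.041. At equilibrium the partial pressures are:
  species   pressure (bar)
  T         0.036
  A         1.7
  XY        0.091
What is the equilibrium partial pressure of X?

P(X) = 0.72 bar

At equilibrium, Kₚ = P(X)²·P(XY)² / (P(T)·P(A)²) = 0.041.
(P(X))²·(0.091)² / ((0.036)·(1.7)²) = 0.041
P(X)² = 0.515 ⇒ P(X) = 0.72 bar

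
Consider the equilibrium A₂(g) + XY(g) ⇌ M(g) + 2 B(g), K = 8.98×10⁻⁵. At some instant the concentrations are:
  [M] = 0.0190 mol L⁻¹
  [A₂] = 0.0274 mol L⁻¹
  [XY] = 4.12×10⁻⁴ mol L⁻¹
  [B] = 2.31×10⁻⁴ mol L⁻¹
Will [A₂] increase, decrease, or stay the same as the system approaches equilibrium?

stay the same

Q = [M]·[B]² / ([A₂]·[XY]) = (0.0190)·(2.31×10⁻⁴)² / ((0.0274)·(4.12×10⁻⁴)) = 8.98×10⁻⁵
Q = 8.98×10⁻⁵ = K; the system is at equilibrium.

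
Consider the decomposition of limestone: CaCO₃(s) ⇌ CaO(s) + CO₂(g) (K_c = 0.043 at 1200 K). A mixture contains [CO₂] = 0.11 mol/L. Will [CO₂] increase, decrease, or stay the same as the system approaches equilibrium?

decrease

(CaCO₃, CaO are pure solids — omitted from Q_c.)
Q_c = [CO₂] = 0.11
Q_c = 0.11 > K_c = 0.043: net reverse reaction.
CO₂ is a product, so it decreases.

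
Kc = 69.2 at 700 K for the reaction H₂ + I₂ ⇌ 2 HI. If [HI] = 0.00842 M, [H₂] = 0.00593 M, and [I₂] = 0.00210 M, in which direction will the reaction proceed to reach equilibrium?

Qc = [HI]² / ([H₂]·[I₂]) = (0.00842)² / ((0.00593)·(0.00210)) = 5.69
Qc = 5.69 < Kc = 69.2, so the forward reaction proceeds.

in the forward direction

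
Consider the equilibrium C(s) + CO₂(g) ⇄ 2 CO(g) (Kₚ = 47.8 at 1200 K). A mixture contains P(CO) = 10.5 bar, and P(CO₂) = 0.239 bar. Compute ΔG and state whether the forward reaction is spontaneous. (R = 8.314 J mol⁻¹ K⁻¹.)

ΔG = 22.6 kJ/mol; the forward reaction is non-spontaneous

(C is a pure solid — omitted from Qₚ.)
Qₚ = P(CO)² / P(CO₂) = (10.5)² / (0.239) = 461
ΔG = RT ln(Qₚ/Kₚ) = (8.314 J mol⁻¹ K⁻¹)(1200 K) × ln(461/47.8)
   = (9.977 kJ/mol)(2.266) = 22.6 kJ/mol
ΔG > 0, so the forward reaction is non-spontaneous (proceeds in reverse).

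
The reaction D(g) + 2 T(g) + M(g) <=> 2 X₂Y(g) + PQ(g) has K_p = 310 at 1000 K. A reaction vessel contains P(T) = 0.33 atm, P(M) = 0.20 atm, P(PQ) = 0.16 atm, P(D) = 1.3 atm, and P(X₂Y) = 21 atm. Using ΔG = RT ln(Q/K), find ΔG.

ΔG = 17.3 kJ/mol

Q_p = P(X₂Y)²·P(PQ) / (P(D)·P(T)²·P(M)) = (21)²·(0.16) / ((1.3)·(0.33)²·(0.20)) = 2490
ΔG = RT ln(Q_p/K_p) = (8.314 J mol⁻¹ K⁻¹)(1000 K) × ln(2490/310)
   = (8.314 kJ/mol)(2.083) = 17.3 kJ/mol
ΔG > 0, so the forward reaction is non-spontaneous (proceeds in reverse).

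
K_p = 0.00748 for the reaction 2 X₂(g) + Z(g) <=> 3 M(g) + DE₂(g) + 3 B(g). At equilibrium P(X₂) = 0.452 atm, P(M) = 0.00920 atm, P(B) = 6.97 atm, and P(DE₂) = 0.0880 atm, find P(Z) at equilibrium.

At equilibrium, K_p = P(M)³·P(DE₂)·P(B)³ / (P(X₂)²·P(Z)) = 0.00748.
(0.00920)³·(0.0880)·(6.97)³ / ((0.452)²·(P(Z))) = 0.00748
P(Z) = 0.0152 atm

P(Z) = 0.0152 atm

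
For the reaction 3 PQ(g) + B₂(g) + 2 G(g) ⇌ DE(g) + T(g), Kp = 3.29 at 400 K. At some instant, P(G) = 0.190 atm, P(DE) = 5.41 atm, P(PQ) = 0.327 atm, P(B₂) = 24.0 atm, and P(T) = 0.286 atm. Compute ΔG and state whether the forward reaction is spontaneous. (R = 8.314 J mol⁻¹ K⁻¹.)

ΔG = 9.12 kJ/mol; the forward reaction is non-spontaneous

Qp = P(DE)·P(T) / (P(PQ)³·P(B₂)·P(G)²) = (5.41)·(0.286) / ((0.327)³·(24.0)·(0.190)²) = 51.1
ΔG = RT ln(Qp/Kp) = (8.314 J mol⁻¹ K⁻¹)(400 K) × ln(51.1/3.29)
   = (3.326 kJ/mol)(2.743) = 9.12 kJ/mol
ΔG > 0, so the forward reaction is non-spontaneous (proceeds in reverse).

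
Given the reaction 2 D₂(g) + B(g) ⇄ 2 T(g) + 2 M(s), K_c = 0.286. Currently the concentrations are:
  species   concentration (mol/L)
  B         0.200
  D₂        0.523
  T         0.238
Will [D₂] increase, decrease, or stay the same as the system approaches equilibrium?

increase

(M is a pure solid — omitted from Q_c.)
Q_c = [T]² / ([D₂]²·[B]) = (0.238)² / ((0.523)²·(0.200)) = 1.04
Q_c = 1.04 > K_c = 0.286: net reverse reaction.
D₂ is a reactant, so it increases.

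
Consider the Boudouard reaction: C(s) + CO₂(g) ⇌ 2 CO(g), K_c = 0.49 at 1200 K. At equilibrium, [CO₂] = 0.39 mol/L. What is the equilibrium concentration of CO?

[CO] = 0.44 mol/L

(C is a pure solid — omitted from K_c.)
At equilibrium, K_c = [CO]² / [CO₂] = 0.49.
([CO])² / (0.39) = 0.49
[CO]² = 0.191 ⇒ [CO] = 0.44 mol/L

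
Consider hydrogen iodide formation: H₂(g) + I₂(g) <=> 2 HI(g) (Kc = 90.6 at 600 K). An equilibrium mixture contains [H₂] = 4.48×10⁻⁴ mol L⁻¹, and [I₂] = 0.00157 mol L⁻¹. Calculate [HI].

At equilibrium, Kc = [HI]² / ([H₂]·[I₂]) = 90.6.
([HI])² / ((4.48×10⁻⁴)·(0.00157)) = 90.6
[HI]² = 6.37×10⁻⁵ ⇒ [HI] = 0.00798 mol L⁻¹

[HI] = 0.00798 mol L⁻¹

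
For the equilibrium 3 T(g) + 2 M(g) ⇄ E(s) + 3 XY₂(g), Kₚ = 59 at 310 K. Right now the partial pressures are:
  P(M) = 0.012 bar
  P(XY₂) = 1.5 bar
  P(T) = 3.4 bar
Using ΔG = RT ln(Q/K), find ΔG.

ΔG = 5.96 kJ/mol

(E is a pure solid — omitted from Qₚ.)
Qₚ = P(XY₂)³ / (P(T)³·P(M)²) = (1.5)³ / ((3.4)³·(0.012)²) = 596
ΔG = RT ln(Qₚ/Kₚ) = (8.314 J mol⁻¹ K⁻¹)(310 K) × ln(596/59)
   = (2.577 kJ/mol)(2.313) = 5.96 kJ/mol
ΔG > 0, so the forward reaction is non-spontaneous (proceeds in reverse).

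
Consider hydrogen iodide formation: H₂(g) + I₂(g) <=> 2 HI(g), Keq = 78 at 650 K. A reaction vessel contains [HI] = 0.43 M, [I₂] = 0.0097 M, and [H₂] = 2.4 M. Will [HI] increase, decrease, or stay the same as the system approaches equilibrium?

increase

Q = [HI]² / ([H₂]·[I₂]) = (0.43)² / ((2.4)·(0.0097)) = 7.9
Q = 7.9 < Keq = 78: net forward reaction.
HI is a product, so it increases.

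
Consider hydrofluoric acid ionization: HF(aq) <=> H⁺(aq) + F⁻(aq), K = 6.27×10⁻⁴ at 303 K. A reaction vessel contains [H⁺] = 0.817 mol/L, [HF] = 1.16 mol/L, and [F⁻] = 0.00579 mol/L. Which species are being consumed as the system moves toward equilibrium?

H⁺, F⁻ (products)

Q = [H⁺]·[F⁻] / [HF] = (0.817)·(0.00579) / (1.16) = 0.00408
Q = 0.00408 > K = 6.27×10⁻⁴: net reverse reaction.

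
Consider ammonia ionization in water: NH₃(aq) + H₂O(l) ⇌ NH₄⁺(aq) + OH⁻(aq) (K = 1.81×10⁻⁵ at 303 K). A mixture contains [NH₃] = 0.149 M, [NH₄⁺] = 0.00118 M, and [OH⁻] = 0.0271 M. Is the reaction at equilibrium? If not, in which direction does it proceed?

(H₂O is a pure liquid — omitted from Q.)
Q = [NH₄⁺]·[OH⁻] / [NH₃] = (0.00118)·(0.0271) / (0.149) = 2.15×10⁻⁴
Q = 2.15×10⁻⁴ > K = 1.81×10⁻⁵, so the reverse reaction proceeds.

in the reverse direction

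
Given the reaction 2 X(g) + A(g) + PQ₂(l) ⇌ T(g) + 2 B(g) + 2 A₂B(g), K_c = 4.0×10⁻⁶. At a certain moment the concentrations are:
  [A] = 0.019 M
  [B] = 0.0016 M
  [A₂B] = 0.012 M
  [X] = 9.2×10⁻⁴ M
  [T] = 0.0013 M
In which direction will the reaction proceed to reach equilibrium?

reverse (toward reactants)

(PQ₂ is a pure liquid — omitted from Q_c.)
Q_c = [T]·[B]²·[A₂B]² / ([X]²·[A]) = (0.0013)·(0.0016)²·(0.012)² / ((9.2×10⁻⁴)²·(0.019)) = 3.0×10⁻⁵
Q_c = 3.0×10⁻⁵ > K_c = 4.0×10⁻⁶, so the reverse reaction proceeds.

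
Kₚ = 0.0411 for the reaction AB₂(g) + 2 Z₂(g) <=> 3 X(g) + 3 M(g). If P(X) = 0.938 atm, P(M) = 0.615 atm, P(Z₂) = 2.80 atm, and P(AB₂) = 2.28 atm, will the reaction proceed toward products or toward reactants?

forward (toward products)

Qₚ = P(X)³·P(M)³ / (P(AB₂)·P(Z₂)²) = (0.938)³·(0.615)³ / ((2.28)·(2.80)²) = 0.0107
Qₚ = 0.0107 < Kₚ = 0.0411, so the forward reaction proceeds.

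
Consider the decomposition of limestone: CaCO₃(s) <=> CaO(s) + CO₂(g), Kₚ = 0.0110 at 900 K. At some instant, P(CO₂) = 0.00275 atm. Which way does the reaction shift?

(CaCO₃, CaO are pure solids — omitted from Qₚ.)
Qₚ = P(CO₂) = 0.00275
Qₚ = 0.00275 < Kₚ = 0.0110, so the forward reaction proceeds.

toward products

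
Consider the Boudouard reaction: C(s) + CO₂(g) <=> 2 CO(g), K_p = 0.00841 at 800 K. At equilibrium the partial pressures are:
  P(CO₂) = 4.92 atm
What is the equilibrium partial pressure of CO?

(C is a pure solid — omitted from K_p.)
At equilibrium, K_p = P(CO)² / P(CO₂) = 0.00841.
(P(CO))² / (4.92) = 0.00841
P(CO)² = 0.0414 ⇒ P(CO) = 0.203 atm

P(CO) = 0.203 atm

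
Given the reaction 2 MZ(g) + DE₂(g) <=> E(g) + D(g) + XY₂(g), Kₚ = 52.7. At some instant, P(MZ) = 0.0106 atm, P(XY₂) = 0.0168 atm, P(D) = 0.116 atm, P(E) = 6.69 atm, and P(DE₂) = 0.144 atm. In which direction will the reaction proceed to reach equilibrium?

Qₚ = P(E)·P(D)·P(XY₂) / (P(MZ)²·P(DE₂)) = (6.69)·(0.116)·(0.0168) / ((0.0106)²·(0.144)) = 806
Qₚ = 806 > Kₚ = 52.7, so the reverse reaction proceeds.

to the left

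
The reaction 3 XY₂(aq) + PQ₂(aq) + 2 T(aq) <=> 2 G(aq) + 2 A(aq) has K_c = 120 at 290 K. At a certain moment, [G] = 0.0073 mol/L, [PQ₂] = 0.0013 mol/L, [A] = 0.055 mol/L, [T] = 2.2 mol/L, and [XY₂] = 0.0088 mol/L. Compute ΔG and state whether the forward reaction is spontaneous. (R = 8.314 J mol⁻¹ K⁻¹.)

ΔG = -2.80 kJ/mol; the forward reaction is spontaneous

Q_c = [G]²·[A]² / ([XY₂]³·[PQ₂]·[T]²) = (0.0073)²·(0.055)² / ((0.0088)³·(0.0013)·(2.2)²) = 37.6
ΔG = RT ln(Q_c/K_c) = (8.314 J mol⁻¹ K⁻¹)(290 K) × ln(37.6/120)
   = (2.411 kJ/mol)(-1.160) = -2.80 kJ/mol
ΔG < 0, so the forward reaction is spontaneous (proceeds forward).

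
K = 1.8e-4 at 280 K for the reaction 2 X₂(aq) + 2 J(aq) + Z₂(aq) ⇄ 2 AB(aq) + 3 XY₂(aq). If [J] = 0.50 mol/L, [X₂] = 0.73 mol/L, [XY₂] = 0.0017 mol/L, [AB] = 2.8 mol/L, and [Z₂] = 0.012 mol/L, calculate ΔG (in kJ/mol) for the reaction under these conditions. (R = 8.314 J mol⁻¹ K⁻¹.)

ΔG = -4.68 kJ/mol

Q = [AB]²·[XY₂]³ / ([X₂]²·[J]²·[Z₂]) = (2.8)²·(0.0017)³ / ((0.73)²·(0.50)²·(0.012)) = 2.41e-5
ΔG = RT ln(Q/K) = (8.314 J mol⁻¹ K⁻¹)(280 K) × ln(2.41e-5/1.8e-4)
   = (2.328 kJ/mol)(-2.011) = -4.68 kJ/mol
ΔG < 0, so the forward reaction is spontaneous (proceeds forward).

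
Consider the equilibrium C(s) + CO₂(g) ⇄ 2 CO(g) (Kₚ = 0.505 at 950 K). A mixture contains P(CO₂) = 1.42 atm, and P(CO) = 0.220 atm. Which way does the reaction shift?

forward (toward products)

(C is a pure solid — omitted from Qₚ.)
Qₚ = P(CO)² / P(CO₂) = (0.220)² / (1.42) = 0.0341
Qₚ = 0.0341 < Kₚ = 0.505, so the forward reaction proceeds.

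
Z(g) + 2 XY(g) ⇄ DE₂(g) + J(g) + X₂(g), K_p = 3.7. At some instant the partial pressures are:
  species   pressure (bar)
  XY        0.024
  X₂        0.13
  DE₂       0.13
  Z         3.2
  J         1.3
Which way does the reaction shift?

Q_p = P(DE₂)·P(J)·P(X₂) / (P(Z)·P(XY)²) = (0.13)·(1.3)·(0.13) / ((3.2)·(0.024)²) = 12
Q_p = 12 > K_p = 3.7, so the reverse reaction proceeds.

reverse (toward reactants)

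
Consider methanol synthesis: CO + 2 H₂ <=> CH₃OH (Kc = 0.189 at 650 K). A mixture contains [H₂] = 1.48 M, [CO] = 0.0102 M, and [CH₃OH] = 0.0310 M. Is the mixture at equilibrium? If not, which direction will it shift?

Qc = [CH₃OH] / ([CO]·[H₂]²) = (0.0310) / ((0.0102)·(1.48)²) = 1.39
Qc = 1.39 > Kc = 0.189: net reverse reaction.

no; Q > K, reaction proceeds in reverse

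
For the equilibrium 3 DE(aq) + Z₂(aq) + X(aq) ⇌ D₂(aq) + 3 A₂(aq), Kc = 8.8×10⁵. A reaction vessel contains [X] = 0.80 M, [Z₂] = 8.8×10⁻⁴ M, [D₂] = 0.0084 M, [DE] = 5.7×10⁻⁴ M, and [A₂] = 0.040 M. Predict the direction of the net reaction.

Qc = [D₂]·[A₂]³ / ([DE]³·[Z₂]·[X]) = (0.0084)·(0.040)³ / ((5.7×10⁻⁴)³·(8.8×10⁻⁴)·(0.80)) = 4.1×10⁶
Qc = 4.1×10⁶ > Kc = 8.8×10⁵, so the reverse reaction proceeds.

in the reverse direction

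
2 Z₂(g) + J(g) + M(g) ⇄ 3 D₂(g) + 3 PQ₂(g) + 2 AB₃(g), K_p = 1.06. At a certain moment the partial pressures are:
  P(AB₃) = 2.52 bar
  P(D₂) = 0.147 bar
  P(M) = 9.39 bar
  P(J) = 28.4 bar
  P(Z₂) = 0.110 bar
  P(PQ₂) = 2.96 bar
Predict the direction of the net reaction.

Q_p = P(D₂)³·P(PQ₂)³·P(AB₃)² / (P(Z₂)²·P(J)·P(M)) = (0.147)³·(2.96)³·(2.52)² / ((0.110)²·(28.4)·(9.39)) = 0.162
Q_p = 0.162 < K_p = 1.06, so the forward reaction proceeds.

to the right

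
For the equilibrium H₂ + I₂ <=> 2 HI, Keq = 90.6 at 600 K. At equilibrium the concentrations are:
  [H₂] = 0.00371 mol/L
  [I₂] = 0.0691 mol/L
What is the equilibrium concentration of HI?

At equilibrium, Keq = [HI]² / ([H₂]·[I₂]) = 90.6.
([HI])² / ((0.00371)·(0.0691)) = 90.6
[HI]² = 0.0232 ⇒ [HI] = 0.152 mol/L

[HI] = 0.152 mol/L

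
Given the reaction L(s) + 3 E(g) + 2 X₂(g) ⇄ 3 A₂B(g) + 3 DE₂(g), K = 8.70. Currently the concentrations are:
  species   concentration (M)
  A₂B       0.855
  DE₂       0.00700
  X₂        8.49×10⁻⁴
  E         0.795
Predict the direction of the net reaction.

(L is a pure solid — omitted from Q.)
Q = [A₂B]³·[DE₂]³ / ([E]³·[X₂]²) = (0.855)³·(0.00700)³ / ((0.795)³·(8.49×10⁻⁴)²) = 0.592
Q = 0.592 < K = 8.70, so the forward reaction proceeds.

forward (toward products)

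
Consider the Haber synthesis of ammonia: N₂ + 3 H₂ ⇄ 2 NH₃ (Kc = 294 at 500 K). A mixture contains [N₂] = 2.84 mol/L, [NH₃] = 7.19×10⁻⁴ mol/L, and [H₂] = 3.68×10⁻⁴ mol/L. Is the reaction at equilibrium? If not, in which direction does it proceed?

reverse (toward reactants)

Qc = [NH₃]² / ([N₂]·[H₂]³) = (7.19×10⁻⁴)² / ((2.84)·(3.68×10⁻⁴)³) = 3650
Qc = 3650 > Kc = 294, so the reverse reaction proceeds.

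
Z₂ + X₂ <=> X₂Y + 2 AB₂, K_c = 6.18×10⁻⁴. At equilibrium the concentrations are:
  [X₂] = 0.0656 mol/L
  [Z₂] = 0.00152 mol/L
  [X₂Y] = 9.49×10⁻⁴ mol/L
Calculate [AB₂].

[AB₂] = 0.00806 mol/L

At equilibrium, K_c = [X₂Y]·[AB₂]² / ([Z₂]·[X₂]) = 6.18×10⁻⁴.
(9.49×10⁻⁴)·([AB₂])² / ((0.00152)·(0.0656)) = 6.18×10⁻⁴
[AB₂]² = 6.49×10⁻⁵ ⇒ [AB₂] = 0.00806 mol/L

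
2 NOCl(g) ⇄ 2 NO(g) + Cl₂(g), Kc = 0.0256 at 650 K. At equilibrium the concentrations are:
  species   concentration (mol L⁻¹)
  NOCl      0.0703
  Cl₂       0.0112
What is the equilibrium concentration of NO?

[NO] = 0.106 mol L⁻¹

At equilibrium, Kc = [NO]²·[Cl₂] / [NOCl]² = 0.0256.
([NO])²·(0.0112) / (0.0703)² = 0.0256
[NO]² = 0.0113 ⇒ [NO] = 0.106 mol L⁻¹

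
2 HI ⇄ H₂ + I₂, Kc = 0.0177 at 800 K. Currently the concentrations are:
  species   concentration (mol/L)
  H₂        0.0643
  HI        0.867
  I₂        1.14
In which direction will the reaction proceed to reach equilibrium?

Qc = [H₂]·[I₂] / [HI]² = (0.0643)·(1.14) / (0.867)² = 0.0975
Qc = 0.0975 > Kc = 0.0177, so the reverse reaction proceeds.

reverse (toward reactants)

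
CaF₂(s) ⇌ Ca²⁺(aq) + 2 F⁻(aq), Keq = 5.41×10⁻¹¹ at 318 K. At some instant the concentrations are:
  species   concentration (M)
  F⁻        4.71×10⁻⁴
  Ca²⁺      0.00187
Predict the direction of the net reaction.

(CaF₂ is a pure solid — omitted from Q.)
Q = [Ca²⁺]·[F⁻]² = (0.00187)·(4.71×10⁻⁴)² = 4.15×10⁻¹⁰
Q = 4.15×10⁻¹⁰ > Keq = 5.41×10⁻¹¹, so the reverse reaction proceeds.

reverse (toward reactants)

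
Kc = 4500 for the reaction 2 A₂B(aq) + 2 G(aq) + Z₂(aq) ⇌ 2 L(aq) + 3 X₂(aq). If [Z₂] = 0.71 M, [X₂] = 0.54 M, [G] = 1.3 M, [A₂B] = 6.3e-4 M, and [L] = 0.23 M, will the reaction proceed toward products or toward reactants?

in the reverse direction

Qc = [L]²·[X₂]³ / ([A₂B]²·[G]²·[Z₂]) = (0.23)²·(0.54)³ / ((6.3e-4)²·(1.3)²·(0.71)) = 17000
Qc = 17000 > Kc = 4500, so the reverse reaction proceeds.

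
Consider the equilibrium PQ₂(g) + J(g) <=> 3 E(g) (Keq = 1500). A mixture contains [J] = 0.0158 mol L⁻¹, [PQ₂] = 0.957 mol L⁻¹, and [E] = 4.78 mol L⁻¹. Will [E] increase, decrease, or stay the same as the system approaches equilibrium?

Q = [E]³ / ([PQ₂]·[J]) = (4.78)³ / ((0.957)·(0.0158)) = 7220
Q = 7220 > Keq = 1500: net reverse reaction.
E is a product, so it decreases.

decrease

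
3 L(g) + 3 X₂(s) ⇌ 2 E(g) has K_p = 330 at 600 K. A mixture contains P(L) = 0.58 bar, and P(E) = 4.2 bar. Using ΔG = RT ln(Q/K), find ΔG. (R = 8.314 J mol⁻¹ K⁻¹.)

(X₂ is a pure solid — omitted from Q_p.)
Q_p = P(E)² / P(L)³ = (4.2)² / (0.58)³ = 90.4
ΔG = RT ln(Q_p/K_p) = (8.314 J mol⁻¹ K⁻¹)(600 K) × ln(90.4/330)
   = (4.988 kJ/mol)(-1.295) = -6.46 kJ/mol
ΔG < 0, so the forward reaction is spontaneous (proceeds forward).

ΔG = -6.46 kJ/mol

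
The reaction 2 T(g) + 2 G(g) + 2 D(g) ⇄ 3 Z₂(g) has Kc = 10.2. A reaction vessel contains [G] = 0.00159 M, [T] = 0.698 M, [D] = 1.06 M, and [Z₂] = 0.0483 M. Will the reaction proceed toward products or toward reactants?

in the reverse direction

Qc = [Z₂]³ / ([T]²·[G]²·[D]²) = (0.0483)³ / ((0.698)²·(0.00159)²·(1.06)²) = 81.4
Qc = 81.4 > Kc = 10.2, so the reverse reaction proceeds.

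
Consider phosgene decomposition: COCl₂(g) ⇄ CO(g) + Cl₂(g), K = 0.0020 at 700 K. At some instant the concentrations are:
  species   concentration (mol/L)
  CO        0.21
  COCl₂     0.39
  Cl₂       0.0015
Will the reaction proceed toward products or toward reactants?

forward (toward products)

Q = [CO]·[Cl₂] / [COCl₂] = (0.21)·(0.0015) / (0.39) = 8.1×10⁻⁴
Q = 8.1×10⁻⁴ < K = 0.0020, so the forward reaction proceeds.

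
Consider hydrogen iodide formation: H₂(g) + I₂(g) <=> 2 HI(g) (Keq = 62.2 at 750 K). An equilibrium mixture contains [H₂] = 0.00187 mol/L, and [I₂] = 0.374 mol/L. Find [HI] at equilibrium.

At equilibrium, Keq = [HI]² / ([H₂]·[I₂]) = 62.2.
([HI])² / ((0.00187)·(0.374)) = 62.2
[HI]² = 0.0435 ⇒ [HI] = 0.209 mol/L

[HI] = 0.209 mol/L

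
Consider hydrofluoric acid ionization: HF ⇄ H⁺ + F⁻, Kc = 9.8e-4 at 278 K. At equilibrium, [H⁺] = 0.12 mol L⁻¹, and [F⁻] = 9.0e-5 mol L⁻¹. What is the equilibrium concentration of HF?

[HF] = 0.011 mol L⁻¹

At equilibrium, Kc = [H⁺]·[F⁻] / [HF] = 9.8e-4.
(0.12)·(9.0e-5) / ([HF]) = 9.8e-4
[HF] = 0.0110 = 0.011 mol L⁻¹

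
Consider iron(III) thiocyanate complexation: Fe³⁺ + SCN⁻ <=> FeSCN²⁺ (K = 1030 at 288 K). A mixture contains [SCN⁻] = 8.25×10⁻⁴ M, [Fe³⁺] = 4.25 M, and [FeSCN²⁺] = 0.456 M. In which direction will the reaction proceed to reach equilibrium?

to the right

Q = [FeSCN²⁺] / ([Fe³⁺]·[SCN⁻]) = (0.456) / ((4.25)·(8.25×10⁻⁴)) = 130
Q = 130 < K = 1030, so the forward reaction proceeds.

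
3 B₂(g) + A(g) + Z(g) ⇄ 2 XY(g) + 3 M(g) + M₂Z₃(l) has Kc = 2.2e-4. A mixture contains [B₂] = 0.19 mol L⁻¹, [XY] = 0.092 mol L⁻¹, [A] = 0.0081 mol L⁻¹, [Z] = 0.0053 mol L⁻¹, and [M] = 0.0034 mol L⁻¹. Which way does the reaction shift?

(M₂Z₃ is a pure liquid — omitted from Qc.)
Qc = [XY]²·[M]³ / ([B₂]³·[A]·[Z]) = (0.092)²·(0.0034)³ / ((0.19)³·(0.0081)·(0.0053)) = 0.0011
Qc = 0.0011 > Kc = 2.2e-4, so the reverse reaction proceeds.

toward reactants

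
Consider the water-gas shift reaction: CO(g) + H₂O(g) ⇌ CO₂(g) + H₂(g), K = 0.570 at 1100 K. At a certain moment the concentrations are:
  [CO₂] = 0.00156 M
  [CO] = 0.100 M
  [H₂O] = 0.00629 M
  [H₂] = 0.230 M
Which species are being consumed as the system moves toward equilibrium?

none (at equilibrium)

Q = [CO₂]·[H₂] / ([CO]·[H₂O]) = (0.00156)·(0.230) / ((0.100)·(0.00629)) = 0.570
Q = 0.570 = K; the system is at equilibrium.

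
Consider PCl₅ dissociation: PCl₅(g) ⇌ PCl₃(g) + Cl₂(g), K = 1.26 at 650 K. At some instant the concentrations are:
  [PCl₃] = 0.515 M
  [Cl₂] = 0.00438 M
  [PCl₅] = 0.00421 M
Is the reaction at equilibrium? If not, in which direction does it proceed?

toward products

Q = [PCl₃]·[Cl₂] / [PCl₅] = (0.515)·(0.00438) / (0.00421) = 0.536
Q = 0.536 < K = 1.26, so the forward reaction proceeds.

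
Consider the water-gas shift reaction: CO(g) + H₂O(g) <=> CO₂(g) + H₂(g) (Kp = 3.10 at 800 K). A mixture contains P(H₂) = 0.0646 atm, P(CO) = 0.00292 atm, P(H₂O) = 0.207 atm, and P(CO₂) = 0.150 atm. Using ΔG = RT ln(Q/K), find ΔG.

ΔG = 10.9 kJ/mol

Qp = P(CO₂)·P(H₂) / (P(CO)·P(H₂O)) = (0.150)·(0.0646) / ((0.00292)·(0.207)) = 16.0
ΔG = RT ln(Qp/Kp) = (8.314 J mol⁻¹ K⁻¹)(800 K) × ln(16.0/3.10)
   = (6.651 kJ/mol)(1.641) = 10.9 kJ/mol
ΔG > 0, so the forward reaction is non-spontaneous (proceeds in reverse).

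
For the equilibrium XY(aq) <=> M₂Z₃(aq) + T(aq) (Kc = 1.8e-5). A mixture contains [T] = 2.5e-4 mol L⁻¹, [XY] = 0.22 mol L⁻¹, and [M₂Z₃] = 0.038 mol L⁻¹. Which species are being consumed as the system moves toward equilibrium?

Qc = [M₂Z₃]·[T] / [XY] = (0.038)·(2.5e-4) / (0.22) = 4.3e-5
Qc = 4.3e-5 > Kc = 1.8e-5: net reverse reaction.

M₂Z₃, T (products)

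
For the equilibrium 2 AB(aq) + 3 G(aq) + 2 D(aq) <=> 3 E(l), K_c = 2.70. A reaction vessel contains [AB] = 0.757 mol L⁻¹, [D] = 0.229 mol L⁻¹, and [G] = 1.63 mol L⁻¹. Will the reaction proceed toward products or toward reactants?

(E is a pure liquid — omitted from Q_c.)
Q_c = 1 / ([AB]²·[G]³·[D]²) = 1 / ((0.757)²·(1.63)³·(0.229)²) = 7.68
Q_c = 7.68 > K_c = 2.70, so the reverse reaction proceeds.

reverse (toward reactants)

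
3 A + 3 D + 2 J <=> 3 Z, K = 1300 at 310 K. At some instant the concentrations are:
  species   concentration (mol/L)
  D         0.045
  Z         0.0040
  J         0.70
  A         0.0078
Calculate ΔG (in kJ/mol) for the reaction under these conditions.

Q = [Z]³ / ([A]³·[D]³·[J]²) = (0.0040)³ / ((0.0078)³·(0.045)³·(0.70)²) = 3020
ΔG = RT ln(Q/K) = (8.314 J mol⁻¹ K⁻¹)(310 K) × ln(3020/1300)
   = (2.577 kJ/mol)(0.8429) = 2.17 kJ/mol
ΔG > 0, so the forward reaction is non-spontaneous (proceeds in reverse).

ΔG = 2.17 kJ/mol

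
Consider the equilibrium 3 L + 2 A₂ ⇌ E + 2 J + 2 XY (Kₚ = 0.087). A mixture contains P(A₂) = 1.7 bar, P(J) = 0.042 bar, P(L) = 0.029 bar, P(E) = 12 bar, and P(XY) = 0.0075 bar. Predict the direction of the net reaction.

Qₚ = P(E)·P(J)²·P(XY)² / (P(L)³·P(A₂)²) = (12)·(0.042)²·(0.0075)² / ((0.029)³·(1.7)²) = 0.017
Qₚ = 0.017 < Kₚ = 0.087, so the forward reaction proceeds.

to the right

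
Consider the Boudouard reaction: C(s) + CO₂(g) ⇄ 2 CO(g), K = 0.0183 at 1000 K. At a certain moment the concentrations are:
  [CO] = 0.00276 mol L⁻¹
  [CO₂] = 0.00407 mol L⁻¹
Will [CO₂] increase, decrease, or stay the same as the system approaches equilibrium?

(C is a pure solid — omitted from Q.)
Q = [CO]² / [CO₂] = (0.00276)² / (0.00407) = 0.00187
Q = 0.00187 < K = 0.0183: net forward reaction.
CO₂ is a reactant, so it decreases.

decrease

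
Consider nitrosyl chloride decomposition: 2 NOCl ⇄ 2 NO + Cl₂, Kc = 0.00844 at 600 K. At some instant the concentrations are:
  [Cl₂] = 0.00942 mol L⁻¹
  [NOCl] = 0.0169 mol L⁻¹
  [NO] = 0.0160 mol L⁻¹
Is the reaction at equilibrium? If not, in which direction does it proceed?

no net change (already at equilibrium)

Qc = [NO]²·[Cl₂] / [NOCl]² = (0.0160)²·(0.00942) / (0.0169)² = 0.00844
Qc = 0.00844 = Kc, so the system is already at equilibrium.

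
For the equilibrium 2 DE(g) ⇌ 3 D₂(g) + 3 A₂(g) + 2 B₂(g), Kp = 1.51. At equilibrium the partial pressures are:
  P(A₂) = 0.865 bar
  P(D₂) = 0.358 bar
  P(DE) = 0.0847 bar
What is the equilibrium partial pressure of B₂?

P(B₂) = 0.604 bar

At equilibrium, Kp = P(D₂)³·P(A₂)³·P(B₂)² / P(DE)² = 1.51.
(0.358)³·(0.865)³·(P(B₂))² / (0.0847)² = 1.51
P(B₂)² = 0.365 ⇒ P(B₂) = 0.604 bar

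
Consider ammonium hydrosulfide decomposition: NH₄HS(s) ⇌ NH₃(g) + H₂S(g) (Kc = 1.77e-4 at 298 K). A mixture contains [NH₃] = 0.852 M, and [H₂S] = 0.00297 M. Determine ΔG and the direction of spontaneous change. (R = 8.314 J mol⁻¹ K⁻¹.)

(NH₄HS is a pure solid — omitted from Qc.)
Qc = [NH₃]·[H₂S] = (0.852)·(0.00297) = 0.00253
ΔG = RT ln(Qc/Kc) = (8.314 J mol⁻¹ K⁻¹)(298 K) × ln(0.00253/1.77e-4)
   = (2.478 kJ/mol)(2.660) = 6.59 kJ/mol
ΔG > 0, so the forward reaction is non-spontaneous (proceeds in reverse).

ΔG = 6.59 kJ/mol; the forward reaction is non-spontaneous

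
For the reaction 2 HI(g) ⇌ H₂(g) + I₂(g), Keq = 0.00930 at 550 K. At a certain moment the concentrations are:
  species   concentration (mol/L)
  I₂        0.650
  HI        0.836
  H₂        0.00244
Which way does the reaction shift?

Q = [H₂]·[I₂] / [HI]² = (0.00244)·(0.650) / (0.836)² = 0.00227
Q = 0.00227 < Keq = 0.00930, so the forward reaction proceeds.

forward (toward products)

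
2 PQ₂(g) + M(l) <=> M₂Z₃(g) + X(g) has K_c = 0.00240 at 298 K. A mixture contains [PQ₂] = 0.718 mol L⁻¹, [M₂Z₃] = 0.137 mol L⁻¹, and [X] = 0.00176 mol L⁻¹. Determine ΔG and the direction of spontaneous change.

(M is a pure liquid — omitted from Q_c.)
Q_c = [M₂Z₃]·[X] / [PQ₂]² = (0.137)·(0.00176) / (0.718)² = 4.68×10⁻⁴
ΔG = RT ln(Q_c/K_c) = (8.314 J mol⁻¹ K⁻¹)(298 K) × ln(4.68×10⁻⁴/0.00240)
   = (2.478 kJ/mol)(-1.635) = -4.05 kJ/mol
ΔG < 0, so the forward reaction is spontaneous (proceeds forward).

ΔG = -4.05 kJ/mol; the forward reaction is spontaneous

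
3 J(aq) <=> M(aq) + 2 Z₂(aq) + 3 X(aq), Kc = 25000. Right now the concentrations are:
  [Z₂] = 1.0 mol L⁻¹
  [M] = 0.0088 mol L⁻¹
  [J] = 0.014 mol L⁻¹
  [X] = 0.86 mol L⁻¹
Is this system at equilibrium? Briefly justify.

Qc = [M]·[Z₂]²·[X]³ / [J]³ = (0.0088)·(1.0)²·(0.86)³ / (0.014)³ = 2000
Qc = 2000 < Kc = 25000: net forward reaction.

no; Q < K, reaction proceeds forward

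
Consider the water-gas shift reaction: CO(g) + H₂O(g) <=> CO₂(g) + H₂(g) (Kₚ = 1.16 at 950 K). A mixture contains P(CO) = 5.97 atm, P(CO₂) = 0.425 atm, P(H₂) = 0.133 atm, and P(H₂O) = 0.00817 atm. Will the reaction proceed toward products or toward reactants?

Qₚ = P(CO₂)·P(H₂) / (P(CO)·P(H₂O)) = (0.425)·(0.133) / ((5.97)·(0.00817)) = 1.16
Qₚ = 1.16 = Kₚ, so the system is already at equilibrium.

no net change (already at equilibrium)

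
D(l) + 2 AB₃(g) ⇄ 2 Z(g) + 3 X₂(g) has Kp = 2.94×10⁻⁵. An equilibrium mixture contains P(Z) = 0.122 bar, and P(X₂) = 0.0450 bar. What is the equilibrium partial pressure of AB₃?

P(AB₃) = 0.215 bar

(D is a pure liquid — omitted from Kp.)
At equilibrium, Kp = P(Z)²·P(X₂)³ / P(AB₃)² = 2.94×10⁻⁵.
(0.122)²·(0.0450)³ / (P(AB₃))² = 2.94×10⁻⁵
P(AB₃)² = 0.0461 ⇒ P(AB₃) = 0.215 bar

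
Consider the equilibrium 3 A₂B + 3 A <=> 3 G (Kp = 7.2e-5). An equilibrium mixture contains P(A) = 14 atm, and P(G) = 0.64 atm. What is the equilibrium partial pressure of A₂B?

At equilibrium, Kp = P(G)³ / (P(A₂B)³·P(A)³) = 7.2e-5.
(0.64)³ / ((P(A₂B))³·(14)³) = 7.2e-5
P(A₂B)³ = 1.33 ⇒ P(A₂B) = 1.1 atm

P(A₂B) = 1.1 atm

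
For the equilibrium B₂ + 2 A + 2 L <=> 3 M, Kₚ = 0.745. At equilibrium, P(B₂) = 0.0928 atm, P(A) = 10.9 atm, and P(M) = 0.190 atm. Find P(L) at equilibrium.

P(L) = 0.0289 atm

At equilibrium, Kₚ = P(M)³ / (P(B₂)·P(A)²·P(L)²) = 0.745.
(0.190)³ / ((0.0928)·(10.9)²·(P(L))²) = 0.745
P(L)² = 8.35×10⁻⁴ ⇒ P(L) = 0.0289 atm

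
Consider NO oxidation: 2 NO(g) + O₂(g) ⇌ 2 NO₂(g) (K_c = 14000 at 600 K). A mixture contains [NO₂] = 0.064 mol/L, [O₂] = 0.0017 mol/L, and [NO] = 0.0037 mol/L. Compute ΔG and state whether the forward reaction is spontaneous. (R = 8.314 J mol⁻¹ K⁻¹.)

ΔG = 12.6 kJ/mol; the forward reaction is non-spontaneous

Q_c = [NO₂]² / ([NO]²·[O₂]) = (0.064)² / ((0.0037)²·(0.0017)) = 1.76×10⁵
ΔG = RT ln(Q_c/K_c) = (8.314 J mol⁻¹ K⁻¹)(600 K) × ln(1.76×10⁵/14000)
   = (4.988 kJ/mol)(2.531) = 12.6 kJ/mol
ΔG > 0, so the forward reaction is non-spontaneous (proceeds in reverse).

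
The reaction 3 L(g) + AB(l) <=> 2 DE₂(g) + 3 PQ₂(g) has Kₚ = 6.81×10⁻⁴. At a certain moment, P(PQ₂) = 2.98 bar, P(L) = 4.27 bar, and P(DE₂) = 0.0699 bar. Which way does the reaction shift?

in the reverse direction

(AB is a pure liquid — omitted from Qₚ.)
Qₚ = P(DE₂)²·P(PQ₂)³ / P(L)³ = (0.0699)²·(2.98)³ / (4.27)³ = 0.00166
Qₚ = 0.00166 > Kₚ = 6.81×10⁻⁴, so the reverse reaction proceeds.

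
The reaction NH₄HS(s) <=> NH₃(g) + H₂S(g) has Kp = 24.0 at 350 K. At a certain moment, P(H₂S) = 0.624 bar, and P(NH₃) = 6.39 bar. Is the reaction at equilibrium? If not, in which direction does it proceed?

(NH₄HS is a pure solid — omitted from Qp.)
Qp = P(NH₃)·P(H₂S) = (6.39)·(0.624) = 3.99
Qp = 3.99 < Kp = 24.0, so the forward reaction proceeds.

forward (toward products)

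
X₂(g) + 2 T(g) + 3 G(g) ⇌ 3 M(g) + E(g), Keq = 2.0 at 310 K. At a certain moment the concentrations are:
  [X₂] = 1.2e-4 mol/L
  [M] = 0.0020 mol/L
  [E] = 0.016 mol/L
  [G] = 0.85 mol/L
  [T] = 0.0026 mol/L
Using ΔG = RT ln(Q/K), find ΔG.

Q = [M]³·[E] / ([X₂]·[T]²·[G]³) = (0.0020)³·(0.016) / ((1.2e-4)·(0.0026)²·(0.85)³) = 0.257
ΔG = RT ln(Q/Keq) = (8.314 J mol⁻¹ K⁻¹)(310 K) × ln(0.257/2.0)
   = (2.577 kJ/mol)(-2.052) = -5.29 kJ/mol
ΔG < 0, so the forward reaction is spontaneous (proceeds forward).

ΔG = -5.29 kJ/mol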